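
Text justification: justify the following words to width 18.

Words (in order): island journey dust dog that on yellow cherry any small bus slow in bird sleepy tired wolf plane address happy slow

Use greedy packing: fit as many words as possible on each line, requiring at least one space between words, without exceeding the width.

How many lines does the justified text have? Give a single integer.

Line 1: ['island', 'journey'] (min_width=14, slack=4)
Line 2: ['dust', 'dog', 'that', 'on'] (min_width=16, slack=2)
Line 3: ['yellow', 'cherry', 'any'] (min_width=17, slack=1)
Line 4: ['small', 'bus', 'slow', 'in'] (min_width=17, slack=1)
Line 5: ['bird', 'sleepy', 'tired'] (min_width=17, slack=1)
Line 6: ['wolf', 'plane', 'address'] (min_width=18, slack=0)
Line 7: ['happy', 'slow'] (min_width=10, slack=8)
Total lines: 7

Answer: 7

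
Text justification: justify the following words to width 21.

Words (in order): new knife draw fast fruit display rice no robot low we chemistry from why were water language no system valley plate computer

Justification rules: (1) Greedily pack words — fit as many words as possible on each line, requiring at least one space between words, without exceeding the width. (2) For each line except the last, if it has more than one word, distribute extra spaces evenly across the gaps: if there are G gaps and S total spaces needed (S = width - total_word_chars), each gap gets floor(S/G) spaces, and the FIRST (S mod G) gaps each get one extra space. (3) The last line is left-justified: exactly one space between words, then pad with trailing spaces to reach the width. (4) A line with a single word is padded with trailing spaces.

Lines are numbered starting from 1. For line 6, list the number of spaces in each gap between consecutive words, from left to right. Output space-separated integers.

Line 1: ['new', 'knife', 'draw', 'fast'] (min_width=19, slack=2)
Line 2: ['fruit', 'display', 'rice', 'no'] (min_width=21, slack=0)
Line 3: ['robot', 'low', 'we'] (min_width=12, slack=9)
Line 4: ['chemistry', 'from', 'why'] (min_width=18, slack=3)
Line 5: ['were', 'water', 'language'] (min_width=19, slack=2)
Line 6: ['no', 'system', 'valley'] (min_width=16, slack=5)
Line 7: ['plate', 'computer'] (min_width=14, slack=7)

Answer: 4 3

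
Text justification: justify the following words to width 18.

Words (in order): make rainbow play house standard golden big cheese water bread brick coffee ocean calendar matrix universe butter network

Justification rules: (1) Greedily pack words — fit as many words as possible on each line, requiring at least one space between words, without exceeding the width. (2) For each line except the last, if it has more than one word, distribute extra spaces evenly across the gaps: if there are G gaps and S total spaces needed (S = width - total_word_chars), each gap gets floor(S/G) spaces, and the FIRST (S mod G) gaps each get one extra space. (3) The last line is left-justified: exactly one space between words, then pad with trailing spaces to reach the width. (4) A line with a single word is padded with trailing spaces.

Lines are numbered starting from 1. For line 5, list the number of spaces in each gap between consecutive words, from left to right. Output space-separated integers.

Line 1: ['make', 'rainbow', 'play'] (min_width=17, slack=1)
Line 2: ['house', 'standard'] (min_width=14, slack=4)
Line 3: ['golden', 'big', 'cheese'] (min_width=17, slack=1)
Line 4: ['water', 'bread', 'brick'] (min_width=17, slack=1)
Line 5: ['coffee', 'ocean'] (min_width=12, slack=6)
Line 6: ['calendar', 'matrix'] (min_width=15, slack=3)
Line 7: ['universe', 'butter'] (min_width=15, slack=3)
Line 8: ['network'] (min_width=7, slack=11)

Answer: 7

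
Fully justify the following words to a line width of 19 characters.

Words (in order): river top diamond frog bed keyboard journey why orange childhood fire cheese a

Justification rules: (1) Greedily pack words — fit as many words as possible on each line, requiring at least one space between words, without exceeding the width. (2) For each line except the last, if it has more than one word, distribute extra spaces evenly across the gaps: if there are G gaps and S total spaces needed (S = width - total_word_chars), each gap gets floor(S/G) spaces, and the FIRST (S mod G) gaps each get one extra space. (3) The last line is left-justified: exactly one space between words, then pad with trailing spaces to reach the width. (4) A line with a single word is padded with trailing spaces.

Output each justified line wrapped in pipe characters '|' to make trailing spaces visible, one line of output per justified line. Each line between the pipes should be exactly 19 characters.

Answer: |river  top  diamond|
|frog  bed  keyboard|
|journey  why orange|
|childhood      fire|
|cheese a           |

Derivation:
Line 1: ['river', 'top', 'diamond'] (min_width=17, slack=2)
Line 2: ['frog', 'bed', 'keyboard'] (min_width=17, slack=2)
Line 3: ['journey', 'why', 'orange'] (min_width=18, slack=1)
Line 4: ['childhood', 'fire'] (min_width=14, slack=5)
Line 5: ['cheese', 'a'] (min_width=8, slack=11)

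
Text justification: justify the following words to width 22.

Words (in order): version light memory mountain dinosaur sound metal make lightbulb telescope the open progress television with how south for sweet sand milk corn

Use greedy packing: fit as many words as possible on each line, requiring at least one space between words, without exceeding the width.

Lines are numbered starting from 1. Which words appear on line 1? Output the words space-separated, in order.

Answer: version light memory

Derivation:
Line 1: ['version', 'light', 'memory'] (min_width=20, slack=2)
Line 2: ['mountain', 'dinosaur'] (min_width=17, slack=5)
Line 3: ['sound', 'metal', 'make'] (min_width=16, slack=6)
Line 4: ['lightbulb', 'telescope'] (min_width=19, slack=3)
Line 5: ['the', 'open', 'progress'] (min_width=17, slack=5)
Line 6: ['television', 'with', 'how'] (min_width=19, slack=3)
Line 7: ['south', 'for', 'sweet', 'sand'] (min_width=20, slack=2)
Line 8: ['milk', 'corn'] (min_width=9, slack=13)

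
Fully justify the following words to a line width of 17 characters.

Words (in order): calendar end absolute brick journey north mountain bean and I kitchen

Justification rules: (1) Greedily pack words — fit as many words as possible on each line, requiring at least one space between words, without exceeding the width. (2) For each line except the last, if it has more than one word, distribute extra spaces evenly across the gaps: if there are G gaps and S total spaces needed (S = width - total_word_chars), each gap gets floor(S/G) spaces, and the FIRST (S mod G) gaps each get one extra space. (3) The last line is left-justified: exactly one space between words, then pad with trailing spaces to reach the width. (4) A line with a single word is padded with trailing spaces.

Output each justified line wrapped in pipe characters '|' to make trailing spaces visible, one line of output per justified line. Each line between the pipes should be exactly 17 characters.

Answer: |calendar      end|
|absolute    brick|
|journey     north|
|mountain bean and|
|I kitchen        |

Derivation:
Line 1: ['calendar', 'end'] (min_width=12, slack=5)
Line 2: ['absolute', 'brick'] (min_width=14, slack=3)
Line 3: ['journey', 'north'] (min_width=13, slack=4)
Line 4: ['mountain', 'bean', 'and'] (min_width=17, slack=0)
Line 5: ['I', 'kitchen'] (min_width=9, slack=8)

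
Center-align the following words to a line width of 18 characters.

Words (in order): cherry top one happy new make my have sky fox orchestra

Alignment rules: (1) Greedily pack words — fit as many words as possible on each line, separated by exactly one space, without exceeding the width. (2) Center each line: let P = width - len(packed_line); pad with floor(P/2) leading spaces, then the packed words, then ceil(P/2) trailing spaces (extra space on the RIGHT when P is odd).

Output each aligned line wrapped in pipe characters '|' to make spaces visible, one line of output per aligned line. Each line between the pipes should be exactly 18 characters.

Answer: |  cherry top one  |
|happy new make my |
|   have sky fox   |
|    orchestra     |

Derivation:
Line 1: ['cherry', 'top', 'one'] (min_width=14, slack=4)
Line 2: ['happy', 'new', 'make', 'my'] (min_width=17, slack=1)
Line 3: ['have', 'sky', 'fox'] (min_width=12, slack=6)
Line 4: ['orchestra'] (min_width=9, slack=9)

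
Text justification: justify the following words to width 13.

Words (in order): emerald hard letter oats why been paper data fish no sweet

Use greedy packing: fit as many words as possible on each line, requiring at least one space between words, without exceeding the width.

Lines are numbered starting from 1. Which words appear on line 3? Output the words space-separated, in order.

Answer: why been

Derivation:
Line 1: ['emerald', 'hard'] (min_width=12, slack=1)
Line 2: ['letter', 'oats'] (min_width=11, slack=2)
Line 3: ['why', 'been'] (min_width=8, slack=5)
Line 4: ['paper', 'data'] (min_width=10, slack=3)
Line 5: ['fish', 'no', 'sweet'] (min_width=13, slack=0)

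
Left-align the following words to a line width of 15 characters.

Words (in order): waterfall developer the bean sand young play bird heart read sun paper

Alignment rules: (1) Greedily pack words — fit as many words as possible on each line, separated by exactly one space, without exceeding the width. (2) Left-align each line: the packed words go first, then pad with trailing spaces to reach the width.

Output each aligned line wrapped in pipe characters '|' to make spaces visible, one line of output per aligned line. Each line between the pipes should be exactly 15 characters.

Answer: |waterfall      |
|developer the  |
|bean sand young|
|play bird heart|
|read sun paper |

Derivation:
Line 1: ['waterfall'] (min_width=9, slack=6)
Line 2: ['developer', 'the'] (min_width=13, slack=2)
Line 3: ['bean', 'sand', 'young'] (min_width=15, slack=0)
Line 4: ['play', 'bird', 'heart'] (min_width=15, slack=0)
Line 5: ['read', 'sun', 'paper'] (min_width=14, slack=1)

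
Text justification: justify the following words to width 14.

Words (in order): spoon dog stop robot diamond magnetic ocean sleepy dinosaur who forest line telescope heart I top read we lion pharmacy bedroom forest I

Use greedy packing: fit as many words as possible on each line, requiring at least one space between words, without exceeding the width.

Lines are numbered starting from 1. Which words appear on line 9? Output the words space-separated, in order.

Line 1: ['spoon', 'dog', 'stop'] (min_width=14, slack=0)
Line 2: ['robot', 'diamond'] (min_width=13, slack=1)
Line 3: ['magnetic', 'ocean'] (min_width=14, slack=0)
Line 4: ['sleepy'] (min_width=6, slack=8)
Line 5: ['dinosaur', 'who'] (min_width=12, slack=2)
Line 6: ['forest', 'line'] (min_width=11, slack=3)
Line 7: ['telescope'] (min_width=9, slack=5)
Line 8: ['heart', 'I', 'top'] (min_width=11, slack=3)
Line 9: ['read', 'we', 'lion'] (min_width=12, slack=2)
Line 10: ['pharmacy'] (min_width=8, slack=6)
Line 11: ['bedroom', 'forest'] (min_width=14, slack=0)
Line 12: ['I'] (min_width=1, slack=13)

Answer: read we lion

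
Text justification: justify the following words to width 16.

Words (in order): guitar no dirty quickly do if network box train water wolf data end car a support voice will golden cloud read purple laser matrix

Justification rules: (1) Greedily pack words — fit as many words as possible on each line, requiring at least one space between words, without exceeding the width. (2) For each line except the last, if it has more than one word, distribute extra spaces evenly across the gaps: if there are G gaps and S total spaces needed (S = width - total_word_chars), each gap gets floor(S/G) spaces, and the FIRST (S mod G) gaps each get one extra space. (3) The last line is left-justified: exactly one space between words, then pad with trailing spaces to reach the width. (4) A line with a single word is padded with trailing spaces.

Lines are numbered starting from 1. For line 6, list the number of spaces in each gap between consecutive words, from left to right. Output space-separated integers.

Line 1: ['guitar', 'no', 'dirty'] (min_width=15, slack=1)
Line 2: ['quickly', 'do', 'if'] (min_width=13, slack=3)
Line 3: ['network', 'box'] (min_width=11, slack=5)
Line 4: ['train', 'water', 'wolf'] (min_width=16, slack=0)
Line 5: ['data', 'end', 'car', 'a'] (min_width=14, slack=2)
Line 6: ['support', 'voice'] (min_width=13, slack=3)
Line 7: ['will', 'golden'] (min_width=11, slack=5)
Line 8: ['cloud', 'read'] (min_width=10, slack=6)
Line 9: ['purple', 'laser'] (min_width=12, slack=4)
Line 10: ['matrix'] (min_width=6, slack=10)

Answer: 4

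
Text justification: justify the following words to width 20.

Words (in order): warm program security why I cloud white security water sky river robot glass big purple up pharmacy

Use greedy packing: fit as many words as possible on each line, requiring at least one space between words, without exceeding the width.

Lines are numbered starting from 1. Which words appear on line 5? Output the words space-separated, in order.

Answer: glass big purple up

Derivation:
Line 1: ['warm', 'program'] (min_width=12, slack=8)
Line 2: ['security', 'why', 'I', 'cloud'] (min_width=20, slack=0)
Line 3: ['white', 'security', 'water'] (min_width=20, slack=0)
Line 4: ['sky', 'river', 'robot'] (min_width=15, slack=5)
Line 5: ['glass', 'big', 'purple', 'up'] (min_width=19, slack=1)
Line 6: ['pharmacy'] (min_width=8, slack=12)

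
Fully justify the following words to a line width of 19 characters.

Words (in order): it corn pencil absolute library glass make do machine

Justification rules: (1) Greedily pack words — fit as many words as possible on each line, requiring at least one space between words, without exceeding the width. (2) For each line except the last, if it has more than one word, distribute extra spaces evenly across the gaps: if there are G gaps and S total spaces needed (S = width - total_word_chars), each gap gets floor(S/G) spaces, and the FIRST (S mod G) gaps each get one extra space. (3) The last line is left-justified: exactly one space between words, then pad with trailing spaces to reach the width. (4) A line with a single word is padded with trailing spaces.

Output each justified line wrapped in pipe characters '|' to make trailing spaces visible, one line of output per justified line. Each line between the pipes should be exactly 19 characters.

Answer: |it    corn   pencil|
|absolute    library|
|glass    make    do|
|machine            |

Derivation:
Line 1: ['it', 'corn', 'pencil'] (min_width=14, slack=5)
Line 2: ['absolute', 'library'] (min_width=16, slack=3)
Line 3: ['glass', 'make', 'do'] (min_width=13, slack=6)
Line 4: ['machine'] (min_width=7, slack=12)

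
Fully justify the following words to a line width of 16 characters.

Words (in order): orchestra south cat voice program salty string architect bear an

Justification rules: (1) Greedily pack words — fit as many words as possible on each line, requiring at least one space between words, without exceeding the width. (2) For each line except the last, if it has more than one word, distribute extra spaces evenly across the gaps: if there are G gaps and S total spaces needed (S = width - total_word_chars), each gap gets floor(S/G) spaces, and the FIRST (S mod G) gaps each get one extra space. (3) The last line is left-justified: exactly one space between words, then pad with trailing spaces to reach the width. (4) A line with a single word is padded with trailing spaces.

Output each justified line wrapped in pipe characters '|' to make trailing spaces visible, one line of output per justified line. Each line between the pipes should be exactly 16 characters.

Answer: |orchestra  south|
|cat        voice|
|program    salty|
|string architect|
|bear an         |

Derivation:
Line 1: ['orchestra', 'south'] (min_width=15, slack=1)
Line 2: ['cat', 'voice'] (min_width=9, slack=7)
Line 3: ['program', 'salty'] (min_width=13, slack=3)
Line 4: ['string', 'architect'] (min_width=16, slack=0)
Line 5: ['bear', 'an'] (min_width=7, slack=9)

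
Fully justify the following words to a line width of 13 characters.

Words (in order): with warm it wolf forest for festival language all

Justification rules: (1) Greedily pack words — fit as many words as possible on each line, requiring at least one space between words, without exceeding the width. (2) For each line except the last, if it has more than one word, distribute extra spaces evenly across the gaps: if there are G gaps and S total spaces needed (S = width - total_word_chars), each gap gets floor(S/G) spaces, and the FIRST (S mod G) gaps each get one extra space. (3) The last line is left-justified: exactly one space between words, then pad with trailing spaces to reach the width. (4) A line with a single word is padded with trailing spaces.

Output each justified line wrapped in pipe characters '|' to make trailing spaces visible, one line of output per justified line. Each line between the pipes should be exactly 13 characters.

Answer: |with  warm it|
|wolf   forest|
|for  festival|
|language all |

Derivation:
Line 1: ['with', 'warm', 'it'] (min_width=12, slack=1)
Line 2: ['wolf', 'forest'] (min_width=11, slack=2)
Line 3: ['for', 'festival'] (min_width=12, slack=1)
Line 4: ['language', 'all'] (min_width=12, slack=1)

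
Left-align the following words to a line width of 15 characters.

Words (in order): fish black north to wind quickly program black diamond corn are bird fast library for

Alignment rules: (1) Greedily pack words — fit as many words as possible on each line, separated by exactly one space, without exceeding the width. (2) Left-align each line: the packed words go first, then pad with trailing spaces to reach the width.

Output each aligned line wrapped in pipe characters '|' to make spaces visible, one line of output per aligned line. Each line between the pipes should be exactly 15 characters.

Answer: |fish black     |
|north to wind  |
|quickly program|
|black diamond  |
|corn are bird  |
|fast library   |
|for            |

Derivation:
Line 1: ['fish', 'black'] (min_width=10, slack=5)
Line 2: ['north', 'to', 'wind'] (min_width=13, slack=2)
Line 3: ['quickly', 'program'] (min_width=15, slack=0)
Line 4: ['black', 'diamond'] (min_width=13, slack=2)
Line 5: ['corn', 'are', 'bird'] (min_width=13, slack=2)
Line 6: ['fast', 'library'] (min_width=12, slack=3)
Line 7: ['for'] (min_width=3, slack=12)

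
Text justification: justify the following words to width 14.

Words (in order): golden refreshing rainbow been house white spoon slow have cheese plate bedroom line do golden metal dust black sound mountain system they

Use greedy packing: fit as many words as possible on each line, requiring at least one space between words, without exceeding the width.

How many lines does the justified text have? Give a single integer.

Answer: 12

Derivation:
Line 1: ['golden'] (min_width=6, slack=8)
Line 2: ['refreshing'] (min_width=10, slack=4)
Line 3: ['rainbow', 'been'] (min_width=12, slack=2)
Line 4: ['house', 'white'] (min_width=11, slack=3)
Line 5: ['spoon', 'slow'] (min_width=10, slack=4)
Line 6: ['have', 'cheese'] (min_width=11, slack=3)
Line 7: ['plate', 'bedroom'] (min_width=13, slack=1)
Line 8: ['line', 'do', 'golden'] (min_width=14, slack=0)
Line 9: ['metal', 'dust'] (min_width=10, slack=4)
Line 10: ['black', 'sound'] (min_width=11, slack=3)
Line 11: ['mountain'] (min_width=8, slack=6)
Line 12: ['system', 'they'] (min_width=11, slack=3)
Total lines: 12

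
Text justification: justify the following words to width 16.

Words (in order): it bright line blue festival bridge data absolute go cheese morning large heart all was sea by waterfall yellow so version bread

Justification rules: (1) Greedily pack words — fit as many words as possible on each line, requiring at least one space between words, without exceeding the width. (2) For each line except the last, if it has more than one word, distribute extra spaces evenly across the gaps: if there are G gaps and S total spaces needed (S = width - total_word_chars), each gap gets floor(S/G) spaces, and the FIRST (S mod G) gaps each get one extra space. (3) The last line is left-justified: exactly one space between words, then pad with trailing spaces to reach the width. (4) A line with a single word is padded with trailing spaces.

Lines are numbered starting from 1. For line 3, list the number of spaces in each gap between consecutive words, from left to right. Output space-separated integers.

Line 1: ['it', 'bright', 'line'] (min_width=14, slack=2)
Line 2: ['blue', 'festival'] (min_width=13, slack=3)
Line 3: ['bridge', 'data'] (min_width=11, slack=5)
Line 4: ['absolute', 'go'] (min_width=11, slack=5)
Line 5: ['cheese', 'morning'] (min_width=14, slack=2)
Line 6: ['large', 'heart', 'all'] (min_width=15, slack=1)
Line 7: ['was', 'sea', 'by'] (min_width=10, slack=6)
Line 8: ['waterfall', 'yellow'] (min_width=16, slack=0)
Line 9: ['so', 'version', 'bread'] (min_width=16, slack=0)

Answer: 6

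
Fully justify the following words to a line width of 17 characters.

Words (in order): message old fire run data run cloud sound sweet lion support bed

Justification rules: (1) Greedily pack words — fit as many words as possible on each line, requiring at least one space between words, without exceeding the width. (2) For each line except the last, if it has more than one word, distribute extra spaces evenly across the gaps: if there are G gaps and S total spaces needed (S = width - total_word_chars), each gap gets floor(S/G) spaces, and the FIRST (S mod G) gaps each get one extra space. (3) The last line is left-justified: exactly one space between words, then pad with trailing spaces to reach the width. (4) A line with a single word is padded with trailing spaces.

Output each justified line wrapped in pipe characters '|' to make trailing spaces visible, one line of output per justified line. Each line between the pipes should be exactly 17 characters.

Line 1: ['message', 'old', 'fire'] (min_width=16, slack=1)
Line 2: ['run', 'data', 'run'] (min_width=12, slack=5)
Line 3: ['cloud', 'sound', 'sweet'] (min_width=17, slack=0)
Line 4: ['lion', 'support', 'bed'] (min_width=16, slack=1)

Answer: |message  old fire|
|run    data   run|
|cloud sound sweet|
|lion support bed |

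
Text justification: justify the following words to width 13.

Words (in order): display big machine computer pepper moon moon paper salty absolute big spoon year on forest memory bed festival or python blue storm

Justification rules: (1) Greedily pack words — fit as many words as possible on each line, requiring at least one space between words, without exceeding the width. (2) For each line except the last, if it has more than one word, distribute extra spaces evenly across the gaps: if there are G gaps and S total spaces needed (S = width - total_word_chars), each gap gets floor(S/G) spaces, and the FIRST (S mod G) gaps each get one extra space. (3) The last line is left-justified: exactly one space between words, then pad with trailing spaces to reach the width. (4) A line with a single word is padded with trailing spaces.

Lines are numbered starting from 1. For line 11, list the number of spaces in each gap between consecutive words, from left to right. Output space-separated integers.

Line 1: ['display', 'big'] (min_width=11, slack=2)
Line 2: ['machine'] (min_width=7, slack=6)
Line 3: ['computer'] (min_width=8, slack=5)
Line 4: ['pepper', 'moon'] (min_width=11, slack=2)
Line 5: ['moon', 'paper'] (min_width=10, slack=3)
Line 6: ['salty'] (min_width=5, slack=8)
Line 7: ['absolute', 'big'] (min_width=12, slack=1)
Line 8: ['spoon', 'year', 'on'] (min_width=13, slack=0)
Line 9: ['forest', 'memory'] (min_width=13, slack=0)
Line 10: ['bed', 'festival'] (min_width=12, slack=1)
Line 11: ['or', 'python'] (min_width=9, slack=4)
Line 12: ['blue', 'storm'] (min_width=10, slack=3)

Answer: 5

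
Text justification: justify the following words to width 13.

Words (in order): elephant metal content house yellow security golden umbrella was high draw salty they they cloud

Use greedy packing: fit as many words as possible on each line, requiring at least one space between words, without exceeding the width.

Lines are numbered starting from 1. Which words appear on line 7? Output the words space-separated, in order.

Line 1: ['elephant'] (min_width=8, slack=5)
Line 2: ['metal', 'content'] (min_width=13, slack=0)
Line 3: ['house', 'yellow'] (min_width=12, slack=1)
Line 4: ['security'] (min_width=8, slack=5)
Line 5: ['golden'] (min_width=6, slack=7)
Line 6: ['umbrella', 'was'] (min_width=12, slack=1)
Line 7: ['high', 'draw'] (min_width=9, slack=4)
Line 8: ['salty', 'they'] (min_width=10, slack=3)
Line 9: ['they', 'cloud'] (min_width=10, slack=3)

Answer: high draw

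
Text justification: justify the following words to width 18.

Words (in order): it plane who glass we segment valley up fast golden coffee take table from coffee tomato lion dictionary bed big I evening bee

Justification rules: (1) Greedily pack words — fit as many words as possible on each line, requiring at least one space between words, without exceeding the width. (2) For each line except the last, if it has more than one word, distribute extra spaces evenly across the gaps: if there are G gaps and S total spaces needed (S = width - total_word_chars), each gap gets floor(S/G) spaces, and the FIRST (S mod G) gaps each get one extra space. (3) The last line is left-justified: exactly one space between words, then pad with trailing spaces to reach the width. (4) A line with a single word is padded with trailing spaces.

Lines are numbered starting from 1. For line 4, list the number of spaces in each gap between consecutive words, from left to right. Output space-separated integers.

Answer: 2 1

Derivation:
Line 1: ['it', 'plane', 'who', 'glass'] (min_width=18, slack=0)
Line 2: ['we', 'segment', 'valley'] (min_width=17, slack=1)
Line 3: ['up', 'fast', 'golden'] (min_width=14, slack=4)
Line 4: ['coffee', 'take', 'table'] (min_width=17, slack=1)
Line 5: ['from', 'coffee', 'tomato'] (min_width=18, slack=0)
Line 6: ['lion', 'dictionary'] (min_width=15, slack=3)
Line 7: ['bed', 'big', 'I', 'evening'] (min_width=17, slack=1)
Line 8: ['bee'] (min_width=3, slack=15)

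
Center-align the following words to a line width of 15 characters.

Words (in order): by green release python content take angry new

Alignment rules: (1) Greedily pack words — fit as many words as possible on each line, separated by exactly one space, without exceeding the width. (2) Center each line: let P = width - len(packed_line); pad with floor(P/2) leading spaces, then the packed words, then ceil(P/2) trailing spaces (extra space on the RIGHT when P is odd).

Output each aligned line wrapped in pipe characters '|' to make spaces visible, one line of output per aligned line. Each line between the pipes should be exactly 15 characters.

Line 1: ['by', 'green'] (min_width=8, slack=7)
Line 2: ['release', 'python'] (min_width=14, slack=1)
Line 3: ['content', 'take'] (min_width=12, slack=3)
Line 4: ['angry', 'new'] (min_width=9, slack=6)

Answer: |   by green    |
|release python |
| content take  |
|   angry new   |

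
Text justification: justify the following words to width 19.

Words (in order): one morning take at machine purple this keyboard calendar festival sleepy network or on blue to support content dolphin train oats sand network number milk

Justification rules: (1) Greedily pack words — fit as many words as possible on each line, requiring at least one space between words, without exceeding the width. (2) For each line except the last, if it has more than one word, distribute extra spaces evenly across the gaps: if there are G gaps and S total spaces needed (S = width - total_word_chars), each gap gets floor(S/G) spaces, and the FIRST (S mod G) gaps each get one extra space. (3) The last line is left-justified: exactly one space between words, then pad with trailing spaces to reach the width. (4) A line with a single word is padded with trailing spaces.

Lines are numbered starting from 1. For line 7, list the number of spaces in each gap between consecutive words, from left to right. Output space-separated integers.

Line 1: ['one', 'morning', 'take', 'at'] (min_width=19, slack=0)
Line 2: ['machine', 'purple', 'this'] (min_width=19, slack=0)
Line 3: ['keyboard', 'calendar'] (min_width=17, slack=2)
Line 4: ['festival', 'sleepy'] (min_width=15, slack=4)
Line 5: ['network', 'or', 'on', 'blue'] (min_width=18, slack=1)
Line 6: ['to', 'support', 'content'] (min_width=18, slack=1)
Line 7: ['dolphin', 'train', 'oats'] (min_width=18, slack=1)
Line 8: ['sand', 'network', 'number'] (min_width=19, slack=0)
Line 9: ['milk'] (min_width=4, slack=15)

Answer: 2 1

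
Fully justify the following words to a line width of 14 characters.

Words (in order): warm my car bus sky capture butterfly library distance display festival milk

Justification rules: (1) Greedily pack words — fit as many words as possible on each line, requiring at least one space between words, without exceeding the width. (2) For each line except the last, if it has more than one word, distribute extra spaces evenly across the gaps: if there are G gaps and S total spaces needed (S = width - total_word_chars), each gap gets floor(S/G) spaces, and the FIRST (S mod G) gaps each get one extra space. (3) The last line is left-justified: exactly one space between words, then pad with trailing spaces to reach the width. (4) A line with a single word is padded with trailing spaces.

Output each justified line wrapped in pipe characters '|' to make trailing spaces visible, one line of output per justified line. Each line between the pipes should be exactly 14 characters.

Answer: |warm   my  car|
|bus        sky|
|capture       |
|butterfly     |
|library       |
|distance      |
|display       |
|festival milk |

Derivation:
Line 1: ['warm', 'my', 'car'] (min_width=11, slack=3)
Line 2: ['bus', 'sky'] (min_width=7, slack=7)
Line 3: ['capture'] (min_width=7, slack=7)
Line 4: ['butterfly'] (min_width=9, slack=5)
Line 5: ['library'] (min_width=7, slack=7)
Line 6: ['distance'] (min_width=8, slack=6)
Line 7: ['display'] (min_width=7, slack=7)
Line 8: ['festival', 'milk'] (min_width=13, slack=1)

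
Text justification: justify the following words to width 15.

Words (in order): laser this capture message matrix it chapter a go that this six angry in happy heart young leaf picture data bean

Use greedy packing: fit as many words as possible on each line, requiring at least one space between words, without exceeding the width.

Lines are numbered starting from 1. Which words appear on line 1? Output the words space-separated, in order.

Answer: laser this

Derivation:
Line 1: ['laser', 'this'] (min_width=10, slack=5)
Line 2: ['capture', 'message'] (min_width=15, slack=0)
Line 3: ['matrix', 'it'] (min_width=9, slack=6)
Line 4: ['chapter', 'a', 'go'] (min_width=12, slack=3)
Line 5: ['that', 'this', 'six'] (min_width=13, slack=2)
Line 6: ['angry', 'in', 'happy'] (min_width=14, slack=1)
Line 7: ['heart', 'young'] (min_width=11, slack=4)
Line 8: ['leaf', 'picture'] (min_width=12, slack=3)
Line 9: ['data', 'bean'] (min_width=9, slack=6)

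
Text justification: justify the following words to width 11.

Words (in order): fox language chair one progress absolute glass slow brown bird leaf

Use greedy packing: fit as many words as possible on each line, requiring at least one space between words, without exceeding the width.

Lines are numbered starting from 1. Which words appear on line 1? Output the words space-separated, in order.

Answer: fox

Derivation:
Line 1: ['fox'] (min_width=3, slack=8)
Line 2: ['language'] (min_width=8, slack=3)
Line 3: ['chair', 'one'] (min_width=9, slack=2)
Line 4: ['progress'] (min_width=8, slack=3)
Line 5: ['absolute'] (min_width=8, slack=3)
Line 6: ['glass', 'slow'] (min_width=10, slack=1)
Line 7: ['brown', 'bird'] (min_width=10, slack=1)
Line 8: ['leaf'] (min_width=4, slack=7)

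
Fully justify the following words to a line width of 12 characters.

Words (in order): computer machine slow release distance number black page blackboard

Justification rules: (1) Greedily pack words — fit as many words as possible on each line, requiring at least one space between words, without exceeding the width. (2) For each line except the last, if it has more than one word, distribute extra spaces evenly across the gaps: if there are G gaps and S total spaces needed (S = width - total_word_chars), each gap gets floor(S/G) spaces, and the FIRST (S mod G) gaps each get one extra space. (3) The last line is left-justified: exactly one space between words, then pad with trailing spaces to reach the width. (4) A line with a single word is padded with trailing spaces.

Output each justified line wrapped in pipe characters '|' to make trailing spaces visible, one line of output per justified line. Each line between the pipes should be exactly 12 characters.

Line 1: ['computer'] (min_width=8, slack=4)
Line 2: ['machine', 'slow'] (min_width=12, slack=0)
Line 3: ['release'] (min_width=7, slack=5)
Line 4: ['distance'] (min_width=8, slack=4)
Line 5: ['number', 'black'] (min_width=12, slack=0)
Line 6: ['page'] (min_width=4, slack=8)
Line 7: ['blackboard'] (min_width=10, slack=2)

Answer: |computer    |
|machine slow|
|release     |
|distance    |
|number black|
|page        |
|blackboard  |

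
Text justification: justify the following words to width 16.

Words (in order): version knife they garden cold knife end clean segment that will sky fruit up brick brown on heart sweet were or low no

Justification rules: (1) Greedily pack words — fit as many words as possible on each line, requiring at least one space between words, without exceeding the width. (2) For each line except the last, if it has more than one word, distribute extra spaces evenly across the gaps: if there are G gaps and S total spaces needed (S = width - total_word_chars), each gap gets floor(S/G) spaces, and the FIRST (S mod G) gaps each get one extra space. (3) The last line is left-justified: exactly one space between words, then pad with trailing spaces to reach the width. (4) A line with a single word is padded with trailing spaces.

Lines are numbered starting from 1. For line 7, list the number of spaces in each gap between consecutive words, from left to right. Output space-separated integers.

Answer: 2 2

Derivation:
Line 1: ['version', 'knife'] (min_width=13, slack=3)
Line 2: ['they', 'garden', 'cold'] (min_width=16, slack=0)
Line 3: ['knife', 'end', 'clean'] (min_width=15, slack=1)
Line 4: ['segment', 'that'] (min_width=12, slack=4)
Line 5: ['will', 'sky', 'fruit'] (min_width=14, slack=2)
Line 6: ['up', 'brick', 'brown'] (min_width=14, slack=2)
Line 7: ['on', 'heart', 'sweet'] (min_width=14, slack=2)
Line 8: ['were', 'or', 'low', 'no'] (min_width=14, slack=2)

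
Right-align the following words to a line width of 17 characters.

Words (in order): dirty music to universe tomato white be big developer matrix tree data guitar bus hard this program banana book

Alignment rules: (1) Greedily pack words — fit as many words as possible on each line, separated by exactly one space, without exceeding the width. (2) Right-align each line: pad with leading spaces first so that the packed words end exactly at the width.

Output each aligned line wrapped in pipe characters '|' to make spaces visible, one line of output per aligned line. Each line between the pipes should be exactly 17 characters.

Line 1: ['dirty', 'music', 'to'] (min_width=14, slack=3)
Line 2: ['universe', 'tomato'] (min_width=15, slack=2)
Line 3: ['white', 'be', 'big'] (min_width=12, slack=5)
Line 4: ['developer', 'matrix'] (min_width=16, slack=1)
Line 5: ['tree', 'data', 'guitar'] (min_width=16, slack=1)
Line 6: ['bus', 'hard', 'this'] (min_width=13, slack=4)
Line 7: ['program', 'banana'] (min_width=14, slack=3)
Line 8: ['book'] (min_width=4, slack=13)

Answer: |   dirty music to|
|  universe tomato|
|     white be big|
| developer matrix|
| tree data guitar|
|    bus hard this|
|   program banana|
|             book|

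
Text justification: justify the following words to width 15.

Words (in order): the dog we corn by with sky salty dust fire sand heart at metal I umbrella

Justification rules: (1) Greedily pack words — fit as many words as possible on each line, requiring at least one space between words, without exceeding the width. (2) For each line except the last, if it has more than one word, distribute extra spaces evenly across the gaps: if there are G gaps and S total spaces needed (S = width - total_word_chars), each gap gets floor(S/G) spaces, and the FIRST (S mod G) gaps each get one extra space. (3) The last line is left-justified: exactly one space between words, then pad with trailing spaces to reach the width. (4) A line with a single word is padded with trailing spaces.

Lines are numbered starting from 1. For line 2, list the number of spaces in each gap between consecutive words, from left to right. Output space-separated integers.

Line 1: ['the', 'dog', 'we', 'corn'] (min_width=15, slack=0)
Line 2: ['by', 'with', 'sky'] (min_width=11, slack=4)
Line 3: ['salty', 'dust', 'fire'] (min_width=15, slack=0)
Line 4: ['sand', 'heart', 'at'] (min_width=13, slack=2)
Line 5: ['metal', 'I'] (min_width=7, slack=8)
Line 6: ['umbrella'] (min_width=8, slack=7)

Answer: 3 3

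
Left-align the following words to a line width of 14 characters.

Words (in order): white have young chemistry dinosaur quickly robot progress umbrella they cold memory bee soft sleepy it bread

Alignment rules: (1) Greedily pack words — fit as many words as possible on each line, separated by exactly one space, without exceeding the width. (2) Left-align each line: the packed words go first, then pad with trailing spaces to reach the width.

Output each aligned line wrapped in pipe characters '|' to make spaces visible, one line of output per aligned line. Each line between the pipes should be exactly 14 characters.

Answer: |white have    |
|young         |
|chemistry     |
|dinosaur      |
|quickly robot |
|progress      |
|umbrella they |
|cold memory   |
|bee soft      |
|sleepy it     |
|bread         |

Derivation:
Line 1: ['white', 'have'] (min_width=10, slack=4)
Line 2: ['young'] (min_width=5, slack=9)
Line 3: ['chemistry'] (min_width=9, slack=5)
Line 4: ['dinosaur'] (min_width=8, slack=6)
Line 5: ['quickly', 'robot'] (min_width=13, slack=1)
Line 6: ['progress'] (min_width=8, slack=6)
Line 7: ['umbrella', 'they'] (min_width=13, slack=1)
Line 8: ['cold', 'memory'] (min_width=11, slack=3)
Line 9: ['bee', 'soft'] (min_width=8, slack=6)
Line 10: ['sleepy', 'it'] (min_width=9, slack=5)
Line 11: ['bread'] (min_width=5, slack=9)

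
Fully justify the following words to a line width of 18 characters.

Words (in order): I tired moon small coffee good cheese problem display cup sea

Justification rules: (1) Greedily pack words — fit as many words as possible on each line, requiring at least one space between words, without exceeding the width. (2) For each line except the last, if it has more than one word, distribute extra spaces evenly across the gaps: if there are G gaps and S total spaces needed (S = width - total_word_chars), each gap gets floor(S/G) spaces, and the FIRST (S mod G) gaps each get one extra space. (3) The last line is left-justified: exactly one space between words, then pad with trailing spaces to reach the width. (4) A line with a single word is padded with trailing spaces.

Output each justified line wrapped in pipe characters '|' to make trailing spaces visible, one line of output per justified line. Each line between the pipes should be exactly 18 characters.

Line 1: ['I', 'tired', 'moon', 'small'] (min_width=18, slack=0)
Line 2: ['coffee', 'good', 'cheese'] (min_width=18, slack=0)
Line 3: ['problem', 'display'] (min_width=15, slack=3)
Line 4: ['cup', 'sea'] (min_width=7, slack=11)

Answer: |I tired moon small|
|coffee good cheese|
|problem    display|
|cup sea           |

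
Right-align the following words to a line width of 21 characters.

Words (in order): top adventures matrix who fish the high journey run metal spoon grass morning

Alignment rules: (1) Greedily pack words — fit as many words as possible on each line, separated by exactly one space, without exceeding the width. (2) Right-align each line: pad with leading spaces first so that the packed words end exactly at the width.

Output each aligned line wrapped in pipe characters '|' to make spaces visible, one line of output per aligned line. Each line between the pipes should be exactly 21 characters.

Answer: |top adventures matrix|
|    who fish the high|
|    journey run metal|
|  spoon grass morning|

Derivation:
Line 1: ['top', 'adventures', 'matrix'] (min_width=21, slack=0)
Line 2: ['who', 'fish', 'the', 'high'] (min_width=17, slack=4)
Line 3: ['journey', 'run', 'metal'] (min_width=17, slack=4)
Line 4: ['spoon', 'grass', 'morning'] (min_width=19, slack=2)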